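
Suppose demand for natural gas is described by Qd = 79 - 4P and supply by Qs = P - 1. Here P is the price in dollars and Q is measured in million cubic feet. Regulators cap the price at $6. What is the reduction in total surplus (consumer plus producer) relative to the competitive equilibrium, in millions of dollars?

Equilibrium: 79 - 4P = P - 1, so 80 = 5P and P* = 16, Q* = 15.
Since 6 < 16, the ceiling is binding.
At P = 6: Qd = 79 - 4·6 = 55 and Qs = 6 - 1 = 5.
Quantity traded falls to 5. At Q = 5 the demand price is (79 - 5)/4 = 18.5 and the supply price is 1 + 5 = 6.
Deadweight loss = ½ · (18.5 - 6) · (15 - 5) = ½ · 12.5 · 10 = 62.5.

62.5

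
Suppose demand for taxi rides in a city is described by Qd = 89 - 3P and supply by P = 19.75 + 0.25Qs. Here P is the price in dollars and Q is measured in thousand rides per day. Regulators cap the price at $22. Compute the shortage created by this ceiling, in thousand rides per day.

14

Rearranging supply gives Qs = 4P - 79. Without the control the market clears where 89 - 3P = 4P - 79, i.e. P* = 24 and Q* = 17.
Since 22 < 24, the ceiling is binding.
At P = 22: Qd = 89 - 3·22 = 23 and Qs = 4·22 - 79 = 9.
Shortage = Qd - Qs = 23 - 9 = 14.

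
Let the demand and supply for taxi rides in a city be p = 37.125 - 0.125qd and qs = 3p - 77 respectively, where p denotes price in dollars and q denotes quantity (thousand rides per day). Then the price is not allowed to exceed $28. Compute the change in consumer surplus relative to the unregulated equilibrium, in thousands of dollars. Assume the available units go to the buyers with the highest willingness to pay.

Rearranging demand gives qd = 297 - 8p. Equilibrium: 297 - 8p = 3p - 77, so 374 = 11p and p* = 34, q* = 25.
Because the ceiling (28) lies below the market-clearing price, it is binding.
At p = 28: qd = 297 - 8·28 = 73 and qs = 3·28 - 77 = 7.
Consumer surplus without the control is ½ · (37.125 - 34) · 25 = 39.0625.
With the ceiling, 7 units are sold at 28 (assume they go to the highest-value buyers). The demand price at q = 7 is 36.25, so CS = ½ · [(37.125 - 28) + (36.25 - 28)] · 7 = 60.8125.
Change in consumer surplus = 60.8125 - 39.0625 = 21.75.

21.75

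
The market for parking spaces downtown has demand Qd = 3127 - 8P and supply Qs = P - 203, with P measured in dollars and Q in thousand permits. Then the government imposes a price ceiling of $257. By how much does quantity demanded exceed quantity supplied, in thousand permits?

Without the control the market clears where 3127 - 8P = P - 203, i.e. P* = 370 and Q* = 167.
The ceiling of 257 is below the equilibrium price 370, so it binds.
At P = 257: Qd = 3127 - 8·257 = 1071 and Qs = 257 - 203 = 54.
Shortage = Qd - Qs = 1071 - 54 = 1017.

1017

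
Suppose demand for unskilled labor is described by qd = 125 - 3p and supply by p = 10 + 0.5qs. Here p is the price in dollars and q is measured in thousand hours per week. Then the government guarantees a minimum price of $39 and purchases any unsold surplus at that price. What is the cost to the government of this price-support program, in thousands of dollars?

Rearranging supply gives qs = 2p - 20. Setting quantity demanded equal to quantity supplied, 125 - 3p = 2p - 20, gives p* = 29 and q* = 38.
Since 39 > 29, the floor is binding.
At p = 39: qd = 125 - 3·39 = 8 and qs = 2·39 - 20 = 58.
Surplus = qs - qd = 50.
Government expenditure = surplus × support price = 50 × 39 = 1950.

1950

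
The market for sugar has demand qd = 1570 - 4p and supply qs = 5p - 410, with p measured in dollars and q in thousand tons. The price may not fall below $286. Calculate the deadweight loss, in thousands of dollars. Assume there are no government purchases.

15681.6

In a free market, 1570 - 4p = 5p - 410 gives the equilibrium p* = 220, q* = 690.
The floor of 286 is above the equilibrium price 220, so it binds.
At p = 286: qd = 1570 - 4·286 = 426 and qs = 5·286 - 410 = 1020.
Quantity traded falls to 426. At q = 426 the demand price is (1570 - 426)/4 = 286 and the supply price is (410 + 426)/5 = 167.2.
Deadweight loss = ½ · (286 - 167.2) · (690 - 426) = ½ · 118.8 · 264 = 15681.6.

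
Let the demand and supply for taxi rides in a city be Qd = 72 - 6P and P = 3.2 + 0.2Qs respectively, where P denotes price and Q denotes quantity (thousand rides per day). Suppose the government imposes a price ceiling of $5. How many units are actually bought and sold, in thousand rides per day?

Rearranging supply gives Qs = 5P - 16. Without the control the market clears where 72 - 6P = 5P - 16, i.e. P* = 8 and Q* = 24.
Since 5 < 8, the ceiling is binding.
At P = 5: Qd = 72 - 6·5 = 42 and Qs = 5·5 - 16 = 9.
The quantity actually transacted is the short side, supply: 9.

9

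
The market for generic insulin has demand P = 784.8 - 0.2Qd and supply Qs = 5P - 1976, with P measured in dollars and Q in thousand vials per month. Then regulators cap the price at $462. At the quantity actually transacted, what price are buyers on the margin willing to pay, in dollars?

718

Rearranging demand gives Qd = 3924 - 5P. Equilibrium: 3924 - 5P = 5P - 1976, so 5900 = 10P and P* = 590, Q* = 974.
The ceiling of 462 is below the equilibrium price 590, so it binds.
At P = 462: Qd = 3924 - 5·462 = 1614 and Qs = 5·462 - 1976 = 334.
Only 334 units reach the market. On the demand curve, the marginal buyer's willingness to pay at Q = 334 is (3924 - 334)/5 = 718.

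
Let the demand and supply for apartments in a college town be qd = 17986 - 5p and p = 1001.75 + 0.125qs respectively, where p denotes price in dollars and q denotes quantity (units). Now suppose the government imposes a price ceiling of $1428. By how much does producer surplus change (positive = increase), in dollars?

-3259256

Rearranging supply gives qs = 8p - 8014. In a free market, 17986 - 5p = 8p - 8014 gives the equilibrium p* = 2000, q* = 7986.
The ceiling of 1428 is below the equilibrium price 2000, so it binds.
At p = 1428: qd = 17986 - 5·1428 = 10846 and qs = 8·1428 - 8014 = 3410.
Producer surplus without the control is ½ · (2000 - 1001.75) · 7986 = 3986012.25.
With the ceiling, producers sell 3410 units at 1428, so PS = ½ · (1428 - 1001.75) · 3410 = 726756.25.
Change in producer surplus = 726756.25 - 3986012.25 = -3259256.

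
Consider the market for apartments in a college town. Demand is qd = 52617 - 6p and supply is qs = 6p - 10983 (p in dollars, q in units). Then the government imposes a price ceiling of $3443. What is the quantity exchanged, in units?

9675

Equilibrium: 52617 - 6p = 6p - 10983, so 63600 = 12p and p* = 5300, q* = 20817.
Because the ceiling (3443) lies below the market-clearing price, it is binding.
At p = 3443: qd = 52617 - 6·3443 = 31959 and qs = 6·3443 - 10983 = 9675.
The quantity actually transacted is the short side, supply: 9675.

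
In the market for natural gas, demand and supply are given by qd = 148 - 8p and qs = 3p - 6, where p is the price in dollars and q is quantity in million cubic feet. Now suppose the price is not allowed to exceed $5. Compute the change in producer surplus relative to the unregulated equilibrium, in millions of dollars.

In a free market, 148 - 8p = 3p - 6 gives the equilibrium p* = 14, q* = 36.
Since 5 < 14, the ceiling is binding.
At p = 5: qd = 148 - 8·5 = 108 and qs = 3·5 - 6 = 9.
Producer surplus without the control is ½ · (14 - 2) · 36 = 216.
With the ceiling, producers sell 9 units at 5, so PS = ½ · (5 - 2) · 9 = 13.5.
Change in producer surplus = 13.5 - 216 = -202.5.

-202.5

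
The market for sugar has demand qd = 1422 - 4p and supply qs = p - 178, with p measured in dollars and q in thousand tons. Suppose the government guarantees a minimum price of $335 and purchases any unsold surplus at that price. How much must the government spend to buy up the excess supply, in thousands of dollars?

25125

Without the control the market clears where 1422 - 4p = p - 178, i.e. p* = 320 and q* = 142.
Since 335 > 320, the floor is binding.
At p = 335: qd = 1422 - 4·335 = 82 and qs = 335 - 178 = 157.
Surplus = qs - qd = 75.
Government expenditure = surplus × support price = 75 × 335 = 25125.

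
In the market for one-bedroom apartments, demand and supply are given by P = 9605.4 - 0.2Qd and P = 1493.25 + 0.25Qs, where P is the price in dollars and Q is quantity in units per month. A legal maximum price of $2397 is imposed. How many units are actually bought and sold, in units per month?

3615

Rearranging demand gives Qd = 48027 - 5P; rearranging supply gives Qs = 4P - 5973. Setting quantity demanded equal to quantity supplied, 48027 - 5P = 4P - 5973, gives P* = 6000 and Q* = 18027.
The ceiling of 2397 is below the equilibrium price 6000, so it binds.
At P = 2397: Qd = 48027 - 5·2397 = 36042 and Qs = 4·2397 - 5973 = 3615.
The quantity actually transacted is the short side, supply: 3615.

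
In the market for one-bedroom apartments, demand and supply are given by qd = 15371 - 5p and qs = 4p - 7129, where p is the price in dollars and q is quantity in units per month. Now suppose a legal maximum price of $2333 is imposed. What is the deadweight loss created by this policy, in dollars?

In a free market, 15371 - 5p = 4p - 7129 gives the equilibrium p* = 2500, q* = 2871.
The ceiling of 2333 is below the equilibrium price 2500, so it binds.
At p = 2333: qd = 15371 - 5·2333 = 3706 and qs = 4·2333 - 7129 = 2203.
Quantity traded falls to 2203. At q = 2203 the demand price is (15371 - 2203)/5 = 2633.6 and the supply price is (7129 + 2203)/4 = 2333.
Deadweight loss = ½ · (2633.6 - 2333) · (2871 - 2203) = ½ · 300.6 · 668 = 100400.4.

100400.4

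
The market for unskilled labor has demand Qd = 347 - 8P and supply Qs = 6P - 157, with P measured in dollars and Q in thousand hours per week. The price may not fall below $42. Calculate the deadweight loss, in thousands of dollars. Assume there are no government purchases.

In a free market, 347 - 8P = 6P - 157 gives the equilibrium P* = 36, Q* = 59.
Since 42 > 36, the floor is binding.
At P = 42: Qd = 347 - 8·42 = 11 and Qs = 6·42 - 157 = 95.
Quantity traded falls to 11. At Q = 11 the demand price is (347 - 11)/8 = 42 and the supply price is (157 + 11)/6 = 28.
Deadweight loss = ½ · (42 - 28) · (59 - 11) = ½ · 14 · 48 = 336.

336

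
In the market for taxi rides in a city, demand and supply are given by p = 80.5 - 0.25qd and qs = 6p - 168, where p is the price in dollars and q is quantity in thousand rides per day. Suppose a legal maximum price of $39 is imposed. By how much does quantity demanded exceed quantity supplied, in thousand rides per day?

100

Rearranging demand gives qd = 322 - 4p. Without the control the market clears where 322 - 4p = 6p - 168, i.e. p* = 49 and q* = 126.
Because the ceiling (39) lies below the market-clearing price, it is binding.
At p = 39: qd = 322 - 4·39 = 166 and qs = 6·39 - 168 = 66.
Shortage = qd - qs = 166 - 66 = 100.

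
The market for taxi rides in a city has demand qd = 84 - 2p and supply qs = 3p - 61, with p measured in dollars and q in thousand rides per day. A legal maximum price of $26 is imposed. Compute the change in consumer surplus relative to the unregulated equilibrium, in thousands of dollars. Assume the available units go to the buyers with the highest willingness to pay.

Without the control the market clears where 84 - 2p = 3p - 61, i.e. p* = 29 and q* = 26.
Since 26 < 29, the ceiling is binding.
At p = 26: qd = 84 - 2·26 = 32 and qs = 3·26 - 61 = 17.
Consumer surplus without the control is ½ · (42 - 29) · 26 = 169.
With the ceiling, 17 units are sold at 26 (assume they go to the highest-value buyers). The demand price at q = 17 is 33.5, so CS = ½ · [(42 - 26) + (33.5 - 26)] · 17 = 199.75.
Change in consumer surplus = 199.75 - 169 = 30.75.

30.75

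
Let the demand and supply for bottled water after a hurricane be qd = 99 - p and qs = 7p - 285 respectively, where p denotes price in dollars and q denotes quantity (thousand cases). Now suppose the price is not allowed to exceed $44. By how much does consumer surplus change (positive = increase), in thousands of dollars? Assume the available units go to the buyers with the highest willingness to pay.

-300

Equilibrium: 99 - p = 7p - 285, so 384 = 8p and p* = 48, q* = 51.
Because the ceiling (44) lies below the market-clearing price, it is binding.
At p = 44: qd = 99 - 44 = 55 and qs = 7·44 - 285 = 23.
Consumer surplus without the control is ½ · (99 - 48) · 51 = 1300.5.
With the ceiling, 23 units are sold at 44 (assume they go to the highest-value buyers). The demand price at q = 23 is 76, so CS = ½ · [(99 - 44) + (76 - 44)] · 23 = 1000.5.
Change in consumer surplus = 1000.5 - 1300.5 = -300.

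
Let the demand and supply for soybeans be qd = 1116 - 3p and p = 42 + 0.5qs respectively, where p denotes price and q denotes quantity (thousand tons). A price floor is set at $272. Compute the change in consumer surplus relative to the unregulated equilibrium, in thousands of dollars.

Rearranging supply gives qs = 2p - 84. Setting quantity demanded equal to quantity supplied, 1116 - 3p = 2p - 84, gives p* = 240 and q* = 396.
The floor of 272 is above the equilibrium price 240, so it binds.
At p = 272: qd = 1116 - 3·272 = 300 and qs = 2·272 - 84 = 460.
Consumer surplus without the control is ½ · (372 - 240) · 396 = 26136.
With the floor, consumers buy 300 units at 272, so CS = ½ · (372 - 272) · 300 = 15000.
Change in consumer surplus = 15000 - 26136 = -11136.

-11136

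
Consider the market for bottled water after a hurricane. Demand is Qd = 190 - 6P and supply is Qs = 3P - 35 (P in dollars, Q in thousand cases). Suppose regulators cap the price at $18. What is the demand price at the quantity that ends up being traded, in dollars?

28.5

In a free market, 190 - 6P = 3P - 35 gives the equilibrium P* = 25, Q* = 40.
The ceiling of 18 is below the equilibrium price 25, so it binds.
At P = 18: Qd = 190 - 6·18 = 82 and Qs = 3·18 - 35 = 19.
Only 19 units reach the market. On the demand curve, the marginal buyer's willingness to pay at Q = 19 is (190 - 19)/6 = 28.5.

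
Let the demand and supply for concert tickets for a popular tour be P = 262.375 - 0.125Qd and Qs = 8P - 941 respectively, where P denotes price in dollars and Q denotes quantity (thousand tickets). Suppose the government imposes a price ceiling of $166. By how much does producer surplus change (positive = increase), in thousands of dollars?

-11592

Rearranging demand gives Qd = 2099 - 8P. Setting quantity demanded equal to quantity supplied, 2099 - 8P = 8P - 941, gives P* = 190 and Q* = 579.
The ceiling of 166 is below the equilibrium price 190, so it binds.
At P = 166: Qd = 2099 - 8·166 = 771 and Qs = 8·166 - 941 = 387.
Producer surplus without the control is ½ · (190 - 117.625) · 579 = 20952.5625.
With the ceiling, producers sell 387 units at 166, so PS = ½ · (166 - 117.625) · 387 = 9360.5625.
Change in producer surplus = 9360.5625 - 20952.5625 = -11592.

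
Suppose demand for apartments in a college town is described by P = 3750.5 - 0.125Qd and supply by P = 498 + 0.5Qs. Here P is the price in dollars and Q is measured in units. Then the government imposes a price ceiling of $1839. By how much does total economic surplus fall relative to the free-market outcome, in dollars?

Rearranging demand gives Qd = 30004 - 8P; rearranging supply gives Qs = 2P - 996. Equilibrium: 30004 - 8P = 2P - 996, so 31000 = 10P and P* = 3100, Q* = 5204.
Because the ceiling (1839) lies below the market-clearing price, it is binding.
At P = 1839: Qd = 30004 - 8·1839 = 15292 and Qs = 2·1839 - 996 = 2682.
Quantity traded falls to 2682. At Q = 2682 the demand price is (30004 - 2682)/8 = 3415.25 and the supply price is (996 + 2682)/2 = 1839.
Deadweight loss = ½ · (3415.25 - 1839) · (5204 - 2682) = ½ · 1576.25 · 2522 = 1987651.25.

1987651.25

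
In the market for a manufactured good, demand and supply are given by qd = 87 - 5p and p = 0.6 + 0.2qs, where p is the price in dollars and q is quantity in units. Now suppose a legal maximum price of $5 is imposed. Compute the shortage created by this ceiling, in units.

40

Rearranging supply gives qs = 5p - 3. Equilibrium: 87 - 5p = 5p - 3, so 90 = 10p and p* = 9, q* = 42.
Since 5 < 9, the ceiling is binding.
At p = 5: qd = 87 - 5·5 = 62 and qs = 5·5 - 3 = 22.
Shortage = qd - qs = 62 - 22 = 40.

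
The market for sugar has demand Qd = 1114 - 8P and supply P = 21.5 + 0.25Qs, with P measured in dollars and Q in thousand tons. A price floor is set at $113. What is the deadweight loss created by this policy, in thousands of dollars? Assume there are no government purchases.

Rearranging supply gives Qs = 4P - 86. Without the control the market clears where 1114 - 8P = 4P - 86, i.e. P* = 100 and Q* = 314.
The floor of 113 is above the equilibrium price 100, so it binds.
At P = 113: Qd = 1114 - 8·113 = 210 and Qs = 4·113 - 86 = 366.
Quantity traded falls to 210. At Q = 210 the demand price is (1114 - 210)/8 = 113 and the supply price is (86 + 210)/4 = 74.
Deadweight loss = ½ · (113 - 74) · (314 - 210) = ½ · 39 · 104 = 2028.

2028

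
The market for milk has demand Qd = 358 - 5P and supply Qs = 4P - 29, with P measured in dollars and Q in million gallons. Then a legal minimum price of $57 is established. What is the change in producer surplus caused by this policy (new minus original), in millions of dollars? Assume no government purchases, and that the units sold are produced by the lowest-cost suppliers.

Setting quantity demanded equal to quantity supplied, 358 - 5P = 4P - 29, gives P* = 43 and Q* = 143.
The floor of 57 is above the equilibrium price 43, so it binds.
At P = 57: Qd = 358 - 5·57 = 73 and Qs = 4·57 - 29 = 199.
Producer surplus without the control is ½ · (43 - 7.25) · 143 = 2556.125.
With the floor, 73 units are sold at 57. The supply price at Q = 73 is 25.5, so PS = ½ · [(57 - 7.25) + (57 - 25.5)] · 73 = 2965.625.
Change in producer surplus = 2965.625 - 2556.125 = 409.5.

409.5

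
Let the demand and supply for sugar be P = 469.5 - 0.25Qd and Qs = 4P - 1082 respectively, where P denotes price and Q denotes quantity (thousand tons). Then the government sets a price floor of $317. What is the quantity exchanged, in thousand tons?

Rearranging demand gives Qd = 1878 - 4P. Equilibrium: 1878 - 4P = 4P - 1082, so 2960 = 8P and P* = 370, Q* = 398.
Since 317 is below P* = 370, the floor does not bind and the free-market outcome prevails.

398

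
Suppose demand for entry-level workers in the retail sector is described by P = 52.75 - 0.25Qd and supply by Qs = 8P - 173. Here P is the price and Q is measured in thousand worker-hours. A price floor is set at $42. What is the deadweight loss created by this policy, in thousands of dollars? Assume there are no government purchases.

Rearranging demand gives Qd = 211 - 4P. Equilibrium: 211 - 4P = 8P - 173, so 384 = 12P and P* = 32, Q* = 83.
The floor of 42 is above the equilibrium price 32, so it binds.
At P = 42: Qd = 211 - 4·42 = 43 and Qs = 8·42 - 173 = 163.
Quantity traded falls to 43. At Q = 43 the demand price is (211 - 43)/4 = 42 and the supply price is (173 + 43)/8 = 27.
Deadweight loss = ½ · (42 - 27) · (83 - 43) = ½ · 15 · 40 = 300.

300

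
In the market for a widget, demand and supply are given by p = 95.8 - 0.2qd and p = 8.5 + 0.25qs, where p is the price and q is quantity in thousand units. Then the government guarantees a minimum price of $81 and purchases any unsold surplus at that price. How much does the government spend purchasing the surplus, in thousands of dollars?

17496

Rearranging demand gives qd = 479 - 5p; rearranging supply gives qs = 4p - 34. Without the control the market clears where 479 - 5p = 4p - 34, i.e. p* = 57 and q* = 194.
Because the floor (81) lies above the market-clearing price, it is binding.
At p = 81: qd = 479 - 5·81 = 74 and qs = 4·81 - 34 = 290.
Surplus = qs - qd = 216.
Government expenditure = surplus × support price = 216 × 81 = 17496.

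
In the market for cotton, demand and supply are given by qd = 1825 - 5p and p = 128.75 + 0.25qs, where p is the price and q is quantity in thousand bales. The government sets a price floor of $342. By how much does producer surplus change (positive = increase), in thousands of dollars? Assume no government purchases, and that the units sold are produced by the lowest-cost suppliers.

-11582.5

Rearranging supply gives qs = 4p - 515. In a free market, 1825 - 5p = 4p - 515 gives the equilibrium p* = 260, q* = 525.
Since 342 > 260, the floor is binding.
At p = 342: qd = 1825 - 5·342 = 115 and qs = 4·342 - 515 = 853.
Producer surplus without the control is ½ · (260 - 128.75) · 525 = 34453.125.
With the floor, 115 units are sold at 342. The supply price at q = 115 is 157.5, so PS = ½ · [(342 - 128.75) + (342 - 157.5)] · 115 = 22870.625.
Change in producer surplus = 22870.625 - 34453.125 = -11582.5.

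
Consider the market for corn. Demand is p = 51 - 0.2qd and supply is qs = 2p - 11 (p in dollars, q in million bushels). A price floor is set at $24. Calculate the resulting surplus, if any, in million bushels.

0

Rearranging demand gives qd = 255 - 5p. Setting quantity demanded equal to quantity supplied, 255 - 5p = 2p - 11, gives p* = 38 and q* = 65.
Since 24 is below p* = 38, the floor does not bind and the free-market outcome prevails.
Since the control does not bind, there is no surplus.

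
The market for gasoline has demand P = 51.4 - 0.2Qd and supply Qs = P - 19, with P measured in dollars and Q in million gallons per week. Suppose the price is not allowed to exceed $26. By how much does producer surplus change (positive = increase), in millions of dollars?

Rearranging demand gives Qd = 257 - 5P. In a free market, 257 - 5P = P - 19 gives the equilibrium P* = 46, Q* = 27.
Since 26 < 46, the ceiling is binding.
At P = 26: Qd = 257 - 5·26 = 127 and Qs = 26 - 19 = 7.
Producer surplus without the control is ½ · (46 - 19) · 27 = 364.5.
With the ceiling, producers sell 7 units at 26, so PS = ½ · (26 - 19) · 7 = 24.5.
Change in producer surplus = 24.5 - 364.5 = -340.

-340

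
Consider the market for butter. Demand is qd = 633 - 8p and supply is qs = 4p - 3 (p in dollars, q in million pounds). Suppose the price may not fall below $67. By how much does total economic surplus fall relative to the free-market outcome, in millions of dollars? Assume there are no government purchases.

2352

Without the control the market clears where 633 - 8p = 4p - 3, i.e. p* = 53 and q* = 209.
Since 67 > 53, the floor is binding.
At p = 67: qd = 633 - 8·67 = 97 and qs = 4·67 - 3 = 265.
Quantity traded falls to 97. At q = 97 the demand price is (633 - 97)/8 = 67 and the supply price is (3 + 97)/4 = 25.
Deadweight loss = ½ · (67 - 25) · (209 - 97) = ½ · 42 · 112 = 2352.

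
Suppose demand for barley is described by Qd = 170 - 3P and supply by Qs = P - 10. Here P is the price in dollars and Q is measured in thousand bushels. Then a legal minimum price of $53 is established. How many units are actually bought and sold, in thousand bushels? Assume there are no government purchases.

Setting quantity demanded equal to quantity supplied, 170 - 3P = P - 10, gives P* = 45 and Q* = 35.
Since 53 > 45, the floor is binding.
At P = 53: Qd = 170 - 3·53 = 11 and Qs = 53 - 10 = 43.
The quantity actually transacted is the short side, demand: 11.

11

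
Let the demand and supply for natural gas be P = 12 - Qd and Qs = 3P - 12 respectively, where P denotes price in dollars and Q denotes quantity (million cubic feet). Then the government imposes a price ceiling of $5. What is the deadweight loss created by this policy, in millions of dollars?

Rearranging demand gives Qd = 12 - P. In a free market, 12 - P = 3P - 12 gives the equilibrium P* = 6, Q* = 6.
The ceiling of 5 is below the equilibrium price 6, so it binds.
At P = 5: Qd = 12 - 5 = 7 and Qs = 3·5 - 12 = 3.
Quantity traded falls to 3. At Q = 3 the demand price is 12 - 3 = 9 and the supply price is (12 + 3)/3 = 5.
Deadweight loss = ½ · (9 - 5) · (6 - 3) = ½ · 4 · 3 = 6.

6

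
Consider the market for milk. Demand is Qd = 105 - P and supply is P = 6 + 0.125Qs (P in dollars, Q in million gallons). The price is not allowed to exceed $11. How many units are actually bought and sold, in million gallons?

40

Rearranging supply gives Qs = 8P - 48. Setting quantity demanded equal to quantity supplied, 105 - P = 8P - 48, gives P* = 17 and Q* = 88.
The ceiling of 11 is below the equilibrium price 17, so it binds.
At P = 11: Qd = 105 - 11 = 94 and Qs = 8·11 - 48 = 40.
The quantity actually transacted is the short side, supply: 40.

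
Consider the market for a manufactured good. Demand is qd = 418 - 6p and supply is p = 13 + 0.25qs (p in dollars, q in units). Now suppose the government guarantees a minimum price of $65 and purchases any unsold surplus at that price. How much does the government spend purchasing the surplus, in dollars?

Rearranging supply gives qs = 4p - 52. In a free market, 418 - 6p = 4p - 52 gives the equilibrium p* = 47, q* = 136.
Because the floor (65) lies above the market-clearing price, it is binding.
At p = 65: qd = 418 - 6·65 = 28 and qs = 4·65 - 52 = 208.
Surplus = qs - qd = 180.
Government expenditure = surplus × support price = 180 × 65 = 11700.

11700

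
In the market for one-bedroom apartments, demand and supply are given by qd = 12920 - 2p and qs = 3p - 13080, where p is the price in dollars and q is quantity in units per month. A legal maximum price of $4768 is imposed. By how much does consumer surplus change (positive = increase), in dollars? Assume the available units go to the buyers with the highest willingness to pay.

108864

In a free market, 12920 - 2p = 3p - 13080 gives the equilibrium p* = 5200, q* = 2520.
Because the ceiling (4768) lies below the market-clearing price, it is binding.
At p = 4768: qd = 12920 - 2·4768 = 3384 and qs = 3·4768 - 13080 = 1224.
Consumer surplus without the control is ½ · (6460 - 5200) · 2520 = 1587600.
With the ceiling, 1224 units are sold at 4768 (assume they go to the highest-value buyers). The demand price at q = 1224 is 5848, so CS = ½ · [(6460 - 4768) + (5848 - 4768)] · 1224 = 1696464.
Change in consumer surplus = 1696464 - 1587600 = 108864.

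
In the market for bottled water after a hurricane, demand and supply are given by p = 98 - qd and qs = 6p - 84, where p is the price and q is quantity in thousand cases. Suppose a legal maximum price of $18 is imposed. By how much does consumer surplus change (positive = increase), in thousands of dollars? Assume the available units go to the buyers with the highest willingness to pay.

-960

Rearranging demand gives qd = 98 - p. In a free market, 98 - p = 6p - 84 gives the equilibrium p* = 26, q* = 72.
Since 18 < 26, the ceiling is binding.
At p = 18: qd = 98 - 18 = 80 and qs = 6·18 - 84 = 24.
Consumer surplus without the control is ½ · (98 - 26) · 72 = 2592.
With the ceiling, 24 units are sold at 18 (assume they go to the highest-value buyers). The demand price at q = 24 is 74, so CS = ½ · [(98 - 18) + (74 - 18)] · 24 = 1632.
Change in consumer surplus = 1632 - 2592 = -960.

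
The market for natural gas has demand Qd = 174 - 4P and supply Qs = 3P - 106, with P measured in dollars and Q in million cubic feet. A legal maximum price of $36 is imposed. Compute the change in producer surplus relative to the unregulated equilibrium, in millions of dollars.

Without the control the market clears where 174 - 4P = 3P - 106, i.e. P* = 40 and Q* = 14.
Since 36 < 40, the ceiling is binding.
At P = 36: Qd = 174 - 4·36 = 30 and Qs = 3·36 - 106 = 2.
Producer surplus without the control is ½ · (40 - 106/3) · 14 = 98/3.
With the ceiling, producers sell 2 units at 36, so PS = ½ · (36 - 106/3) · 2 = 2/3.
Change in producer surplus = 2/3 - 98/3 = -32.

-32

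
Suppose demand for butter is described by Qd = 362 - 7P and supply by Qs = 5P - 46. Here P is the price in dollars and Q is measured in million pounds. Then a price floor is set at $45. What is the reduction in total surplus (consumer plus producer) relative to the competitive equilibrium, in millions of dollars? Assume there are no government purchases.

In a free market, 362 - 7P = 5P - 46 gives the equilibrium P* = 34, Q* = 124.
The floor of 45 is above the equilibrium price 34, so it binds.
At P = 45: Qd = 362 - 7·45 = 47 and Qs = 5·45 - 46 = 179.
Quantity traded falls to 47. At Q = 47 the demand price is (362 - 47)/7 = 45 and the supply price is (46 + 47)/5 = 18.6.
Deadweight loss = ½ · (45 - 18.6) · (124 - 47) = ½ · 26.4 · 77 = 1016.4.

1016.4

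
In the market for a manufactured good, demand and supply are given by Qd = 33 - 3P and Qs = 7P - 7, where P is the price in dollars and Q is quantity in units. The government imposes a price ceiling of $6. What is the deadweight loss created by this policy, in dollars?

0

Without the control the market clears where 33 - 3P = 7P - 7, i.e. P* = 4 and Q* = 21.
The ceiling of 6 is above the equilibrium price 4, so it is not binding; the market clears at P* = 4, Q* = 21.
Since the control does not bind, no trades are prevented and deadweight loss is zero.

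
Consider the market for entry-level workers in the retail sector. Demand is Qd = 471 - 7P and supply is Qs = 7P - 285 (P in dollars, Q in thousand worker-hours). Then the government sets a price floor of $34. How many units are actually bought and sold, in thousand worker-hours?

93

Without the control the market clears where 471 - 7P = 7P - 285, i.e. P* = 54 and Q* = 93.
The floor of 34 is below the equilibrium price 54, so it is not binding; the market clears at P* = 54, Q* = 93.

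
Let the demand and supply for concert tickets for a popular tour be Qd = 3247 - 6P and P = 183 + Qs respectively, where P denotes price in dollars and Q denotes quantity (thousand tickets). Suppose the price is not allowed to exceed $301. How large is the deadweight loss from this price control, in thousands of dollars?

Rearranging supply gives Qs = P - 183. Setting quantity demanded equal to quantity supplied, 3247 - 6P = P - 183, gives P* = 490 and Q* = 307.
The ceiling of 301 is below the equilibrium price 490, so it binds.
At P = 301: Qd = 3247 - 6·301 = 1441 and Qs = 301 - 183 = 118.
Quantity traded falls to 118. At Q = 118 the demand price is (3247 - 118)/6 = 521.5 and the supply price is 183 + 118 = 301.
Deadweight loss = ½ · (521.5 - 301) · (307 - 118) = ½ · 220.5 · 189 = 20837.25.

20837.25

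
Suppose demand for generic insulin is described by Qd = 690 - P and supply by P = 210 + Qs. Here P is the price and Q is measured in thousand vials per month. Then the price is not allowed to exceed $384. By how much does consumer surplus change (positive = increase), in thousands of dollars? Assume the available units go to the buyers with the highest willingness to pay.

Rearranging supply gives Qs = P - 210. Setting quantity demanded equal to quantity supplied, 690 - P = P - 210, gives P* = 450 and Q* = 240.
Since 384 < 450, the ceiling is binding.
At P = 384: Qd = 690 - 384 = 306 and Qs = 384 - 210 = 174.
Consumer surplus without the control is ½ · (690 - 450) · 240 = 28800.
With the ceiling, 174 units are sold at 384 (assume they go to the highest-value buyers). The demand price at Q = 174 is 516, so CS = ½ · [(690 - 384) + (516 - 384)] · 174 = 38106.
Change in consumer surplus = 38106 - 28800 = 9306.

9306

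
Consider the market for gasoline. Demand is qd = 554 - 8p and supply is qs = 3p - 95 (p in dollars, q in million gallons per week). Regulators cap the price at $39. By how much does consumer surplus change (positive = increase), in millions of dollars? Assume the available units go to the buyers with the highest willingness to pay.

215

Setting quantity demanded equal to quantity supplied, 554 - 8p = 3p - 95, gives p* = 59 and q* = 82.
Because the ceiling (39) lies below the market-clearing price, it is binding.
At p = 39: qd = 554 - 8·39 = 242 and qs = 3·39 - 95 = 22.
Consumer surplus without the control is ½ · (69.25 - 59) · 82 = 420.25.
With the ceiling, 22 units are sold at 39 (assume they go to the highest-value buyers). The demand price at q = 22 is 66.5, so CS = ½ · [(69.25 - 39) + (66.5 - 39)] · 22 = 635.25.
Change in consumer surplus = 635.25 - 420.25 = 215.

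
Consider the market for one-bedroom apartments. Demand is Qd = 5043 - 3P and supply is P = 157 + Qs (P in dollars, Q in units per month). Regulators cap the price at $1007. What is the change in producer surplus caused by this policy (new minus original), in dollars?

-291974.5

Rearranging supply gives Qs = P - 157. Equilibrium: 5043 - 3P = P - 157, so 5200 = 4P and P* = 1300, Q* = 1143.
The ceiling of 1007 is below the equilibrium price 1300, so it binds.
At P = 1007: Qd = 5043 - 3·1007 = 2022 and Qs = 1007 - 157 = 850.
Producer surplus without the control is ½ · (1300 - 157) · 1143 = 653224.5.
With the ceiling, producers sell 850 units at 1007, so PS = ½ · (1007 - 157) · 850 = 361250.
Change in producer surplus = 361250 - 653224.5 = -291974.5.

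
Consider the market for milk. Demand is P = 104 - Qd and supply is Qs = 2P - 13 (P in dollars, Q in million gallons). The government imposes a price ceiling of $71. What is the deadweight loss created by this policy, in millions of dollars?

0

Rearranging demand gives Qd = 104 - P. Equilibrium: 104 - P = 2P - 13, so 117 = 3P and P* = 39, Q* = 65.
Since 71 is above P* = 39, the ceiling does not bind and the free-market outcome prevails.
Since the control does not bind, no trades are prevented and deadweight loss is zero.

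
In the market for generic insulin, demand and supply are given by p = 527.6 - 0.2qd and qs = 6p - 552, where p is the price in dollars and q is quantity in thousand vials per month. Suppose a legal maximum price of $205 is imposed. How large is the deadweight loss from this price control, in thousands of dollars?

47685

Rearranging demand gives qd = 2638 - 5p. Equilibrium: 2638 - 5p = 6p - 552, so 3190 = 11p and p* = 290, q* = 1188.
Because the ceiling (205) lies below the market-clearing price, it is binding.
At p = 205: qd = 2638 - 5·205 = 1613 and qs = 6·205 - 552 = 678.
Quantity traded falls to 678. At q = 678 the demand price is (2638 - 678)/5 = 392 and the supply price is (552 + 678)/6 = 205.
Deadweight loss = ½ · (392 - 205) · (1188 - 678) = ½ · 187 · 510 = 47685.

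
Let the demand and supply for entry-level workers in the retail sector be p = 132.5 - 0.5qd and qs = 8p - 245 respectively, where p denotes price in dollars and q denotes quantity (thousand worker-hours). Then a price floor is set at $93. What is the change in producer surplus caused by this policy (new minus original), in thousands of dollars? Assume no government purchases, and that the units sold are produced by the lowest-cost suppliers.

2877

Rearranging demand gives qd = 265 - 2p. Setting quantity demanded equal to quantity supplied, 265 - 2p = 8p - 245, gives p* = 51 and q* = 163.
Since 93 > 51, the floor is binding.
At p = 93: qd = 265 - 2·93 = 79 and qs = 8·93 - 245 = 499.
Producer surplus without the control is ½ · (51 - 30.625) · 163 = 1660.5625.
With the floor, 79 units are sold at 93. The supply price at q = 79 is 40.5, so PS = ½ · [(93 - 30.625) + (93 - 40.5)] · 79 = 4537.5625.
Change in producer surplus = 4537.5625 - 1660.5625 = 2877.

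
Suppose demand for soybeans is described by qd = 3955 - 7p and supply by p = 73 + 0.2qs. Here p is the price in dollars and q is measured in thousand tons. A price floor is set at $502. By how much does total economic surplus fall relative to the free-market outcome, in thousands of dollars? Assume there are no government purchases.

Rearranging supply gives qs = 5p - 365. Equilibrium: 3955 - 7p = 5p - 365, so 4320 = 12p and p* = 360, q* = 1435.
Since 502 > 360, the floor is binding.
At p = 502: qd = 3955 - 7·502 = 441 and qs = 5·502 - 365 = 2145.
Quantity traded falls to 441. At q = 441 the demand price is (3955 - 441)/7 = 502 and the supply price is (365 + 441)/5 = 161.2.
Deadweight loss = ½ · (502 - 161.2) · (1435 - 441) = ½ · 340.8 · 994 = 169377.6.

169377.6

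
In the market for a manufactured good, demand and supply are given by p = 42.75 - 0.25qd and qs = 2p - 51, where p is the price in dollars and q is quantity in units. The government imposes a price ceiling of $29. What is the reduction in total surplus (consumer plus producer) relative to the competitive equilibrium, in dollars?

96

Rearranging demand gives qd = 171 - 4p. In a free market, 171 - 4p = 2p - 51 gives the equilibrium p* = 37, q* = 23.
Because the ceiling (29) lies below the market-clearing price, it is binding.
At p = 29: qd = 171 - 4·29 = 55 and qs = 2·29 - 51 = 7.
Quantity traded falls to 7. At q = 7 the demand price is (171 - 7)/4 = 41 and the supply price is (51 + 7)/2 = 29.
Deadweight loss = ½ · (41 - 29) · (23 - 7) = ½ · 12 · 16 = 96.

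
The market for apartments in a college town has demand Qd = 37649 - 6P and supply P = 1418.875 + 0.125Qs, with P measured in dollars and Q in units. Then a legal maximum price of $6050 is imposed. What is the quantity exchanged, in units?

16649

Rearranging supply gives Qs = 8P - 11351. Setting quantity demanded equal to quantity supplied, 37649 - 6P = 8P - 11351, gives P* = 3500 and Q* = 16649.
The ceiling of 6050 is above the equilibrium price 3500, so it is not binding; the market clears at P* = 3500, Q* = 16649.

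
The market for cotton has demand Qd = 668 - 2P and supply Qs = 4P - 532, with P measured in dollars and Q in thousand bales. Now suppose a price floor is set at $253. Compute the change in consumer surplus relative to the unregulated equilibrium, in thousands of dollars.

In a free market, 668 - 2P = 4P - 532 gives the equilibrium P* = 200, Q* = 268.
The floor of 253 is above the equilibrium price 200, so it binds.
At P = 253: Qd = 668 - 2·253 = 162 and Qs = 4·253 - 532 = 480.
Consumer surplus without the control is ½ · (334 - 200) · 268 = 17956.
With the floor, consumers buy 162 units at 253, so CS = ½ · (334 - 253) · 162 = 6561.
Change in consumer surplus = 6561 - 17956 = -11395.

-11395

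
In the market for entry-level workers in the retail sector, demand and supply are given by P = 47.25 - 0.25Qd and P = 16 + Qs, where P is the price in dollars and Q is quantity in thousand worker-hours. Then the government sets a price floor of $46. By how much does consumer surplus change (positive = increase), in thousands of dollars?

Rearranging demand gives Qd = 189 - 4P; rearranging supply gives Qs = P - 16. In a free market, 189 - 4P = P - 16 gives the equilibrium P* = 41, Q* = 25.
Since 46 > 41, the floor is binding.
At P = 46: Qd = 189 - 4·46 = 5 and Qs = 46 - 16 = 30.
Consumer surplus without the control is ½ · (47.25 - 41) · 25 = 78.125.
With the floor, consumers buy 5 units at 46, so CS = ½ · (47.25 - 46) · 5 = 3.125.
Change in consumer surplus = 3.125 - 78.125 = -75.

-75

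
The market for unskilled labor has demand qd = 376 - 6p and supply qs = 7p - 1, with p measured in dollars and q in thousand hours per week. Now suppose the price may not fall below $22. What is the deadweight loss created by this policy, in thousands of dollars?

In a free market, 376 - 6p = 7p - 1 gives the equilibrium p* = 29, q* = 202.
The floor of 22 is below the equilibrium price 29, so it is not binding; the market clears at p* = 29, q* = 202.
Since the control does not bind, no trades are prevented and deadweight loss is zero.

0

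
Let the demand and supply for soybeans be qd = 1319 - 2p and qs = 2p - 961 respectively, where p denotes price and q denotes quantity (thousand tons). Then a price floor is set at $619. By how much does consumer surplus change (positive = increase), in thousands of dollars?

-6370

Without the control the market clears where 1319 - 2p = 2p - 961, i.e. p* = 570 and q* = 179.
Because the floor (619) lies above the market-clearing price, it is binding.
At p = 619: qd = 1319 - 2·619 = 81 and qs = 2·619 - 961 = 277.
Consumer surplus without the control is ½ · (659.5 - 570) · 179 = 8010.25.
With the floor, consumers buy 81 units at 619, so CS = ½ · (659.5 - 619) · 81 = 1640.25.
Change in consumer surplus = 1640.25 - 8010.25 = -6370.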